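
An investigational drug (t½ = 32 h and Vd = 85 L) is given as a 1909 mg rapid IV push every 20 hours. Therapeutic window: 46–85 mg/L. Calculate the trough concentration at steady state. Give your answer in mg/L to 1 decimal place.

41.4 mg/L

k = ln2/t½ = ln2/32 ≈ 0.021661 h⁻¹; fraction remaining f = e^(−kτ) = e^(−0.021661×20) ≈ 0.6484.
Each bolus raises the concentration by D/Vd = 1909/85 ≈ 22.459 mg/L.
Steady-state trough Cmin,ss = C₀·f/(1−f) ≈ 22.459 × 0.6484/0.3516 ≈ 41.418 mg/L.
Trough 41.4 mg/L vs MEC 46 mg/L: subtherapeutic.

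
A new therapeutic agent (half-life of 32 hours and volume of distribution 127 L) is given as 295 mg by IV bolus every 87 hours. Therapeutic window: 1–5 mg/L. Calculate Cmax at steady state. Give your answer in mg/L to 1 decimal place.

2.7 mg/L

Over one 87-h interval, 87/32 ≈ 2.7188 half-lives elapse, leaving f ≈ 0.1519 of each dose.
Accumulation ratio R = 1/(1 − f) ≈ 1/0.8481 ≈ 1.1791.
Single-dose peak C₀ = D/Vd = 295/127 ≈ 2.323 mg/L.
Steady-state peak Cmax,ss = C₀·R ≈ 2.323 × 1.1791 ≈ 2.739 mg/L.
Peak 2.7 mg/L vs MTC 5 mg/L: below toxic threshold.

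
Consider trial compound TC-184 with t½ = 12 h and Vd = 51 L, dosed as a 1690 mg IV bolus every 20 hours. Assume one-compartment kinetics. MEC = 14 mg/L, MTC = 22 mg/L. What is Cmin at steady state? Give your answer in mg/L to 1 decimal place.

Over one 20-h interval, 20/12 ≈ 1.6667 half-lives elapse, leaving f ≈ 0.3150 of each dose.
At steady state, accumulation factor R = 1/(1 − e^(−kτ)) ≈ 1.4599.
Single-dose peak C₀ = D/Vd = 1690/51 ≈ 33.137 mg/L.
Steady-state peak Cmax,ss = C₀·R ≈ 33.137 × 1.4599 ≈ 48.377 mg/L.
One interval later, Cmin,ss = Cmax,ss·e^(−kτ) ≈ 48.377 × 0.3150 ≈ 15.239 mg/L.
Trough 15.2 mg/L vs MEC 14 mg/L: adequate.

15.2 mg/L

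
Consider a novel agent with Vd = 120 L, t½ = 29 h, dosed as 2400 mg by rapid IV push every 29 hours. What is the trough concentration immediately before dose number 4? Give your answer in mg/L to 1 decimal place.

17.5 mg/L

f = (1/2)^(τ/t½) = (1/2)^(29/29) ≈ 0.5000.
C₀ = D/Vd = 2400/120 ≈ 20.000 mg/L.
Before the 4th dose, 3 doses have been given. Superposition: Cmin = C₀·(f + f² + … + f^3).
≈ 20.000 × (0.5000 + 0.2500 + 0.1250) ≈ 20.000 × 0.8750 ≈ 17.500 mg/L.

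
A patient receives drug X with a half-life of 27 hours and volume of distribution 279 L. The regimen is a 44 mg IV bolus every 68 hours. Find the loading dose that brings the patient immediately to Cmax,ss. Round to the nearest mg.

53 mg

f = (1/2)^(68/27) ≈ 0.174522; accumulation ratio R = 1/(1−f) ≈ 1.21142.
Loading dose to hit Cmax,ss on first dose: D_load = D_maint·R ≈ 44 × 1.21142 ≈ 53.30 mg.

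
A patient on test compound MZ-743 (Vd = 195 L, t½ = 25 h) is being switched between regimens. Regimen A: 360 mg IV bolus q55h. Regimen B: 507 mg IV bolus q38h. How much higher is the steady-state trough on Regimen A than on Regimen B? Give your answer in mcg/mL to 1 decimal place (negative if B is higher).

-0.9 mcg/mL

Regimen A: f = (1/2)^(55/25) ≈ 0.2176; Cmin,ss = (360/195)·f/(1−f) ≈ 0.513 mcg/mL.
Regimen B: f = (1/2)^(38/25) ≈ 0.3487; Cmin,ss = (507/195)·f/(1−f) ≈ 1.392 mcg/mL.
Difference ≈ 0.513 − 1.392 ≈ -0.879 mcg/mL.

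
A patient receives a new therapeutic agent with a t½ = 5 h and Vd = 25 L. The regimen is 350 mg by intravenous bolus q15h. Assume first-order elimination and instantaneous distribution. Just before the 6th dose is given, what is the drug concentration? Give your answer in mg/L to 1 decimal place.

f = (1/2)^(τ/t½) = (1/2)^(15/5) ≈ 0.1250.
C₀ = D/Vd = 350/25 ≈ 14.000 mg/L.
Before the 6th dose, 5 doses have been given. Superposition: Cmin = C₀·(f + f² + … + f^5).
≈ 14.000 × (0.1250 + 0.0156 + 0.0020 + 0.0002 + 0.0000) ≈ 14.000 × 0.1428 ≈ 1.999 mg/L.

2.0 mg/L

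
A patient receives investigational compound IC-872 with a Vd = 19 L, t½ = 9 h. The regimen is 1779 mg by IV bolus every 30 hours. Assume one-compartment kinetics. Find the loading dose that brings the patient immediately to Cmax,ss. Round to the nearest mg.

1975 mg

f = (1/2)^(30/9) ≈ 0.099213; accumulation ratio R = 1/(1−f) ≈ 1.11014.
Loading dose to hit Cmax,ss on first dose: D_load = D_maint·R ≈ 1779 × 1.11014 ≈ 1974.94 mg.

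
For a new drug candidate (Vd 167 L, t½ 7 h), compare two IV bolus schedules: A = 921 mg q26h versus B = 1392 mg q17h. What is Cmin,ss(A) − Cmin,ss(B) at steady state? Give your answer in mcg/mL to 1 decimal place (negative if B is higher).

Regimen A: f = (1/2)^(26/7) ≈ 0.0762; Cmin,ss = (921/167)·f/(1−f) ≈ 0.455 mcg/mL.
Regimen B: f = (1/2)^(17/7) ≈ 0.1857; Cmin,ss = (1392/167)·f/(1−f) ≈ 1.901 mcg/mL.
Difference ≈ 0.455 − 1.901 ≈ -1.446 mcg/mL.

-1.4 mcg/mL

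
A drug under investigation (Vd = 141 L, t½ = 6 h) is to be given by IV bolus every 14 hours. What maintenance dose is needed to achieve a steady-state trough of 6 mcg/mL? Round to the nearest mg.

3418 mg

τ/t½ = 14/6 ≈ 2.3333, so f = (1/2)^(14/6) ≈ 0.198425.
Cmin,ss = (D/Vd)·f/(1−f), so D = Cmin,ss·Vd·(1−f)/f.
D = 6 × 141 × (1−f)/f ≈ 6 × 141 × 4.03969 ≈ 3417.58 mg.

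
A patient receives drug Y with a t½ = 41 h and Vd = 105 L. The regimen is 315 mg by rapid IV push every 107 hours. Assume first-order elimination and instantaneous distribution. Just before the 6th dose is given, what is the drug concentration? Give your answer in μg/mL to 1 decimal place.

0.6 μg/mL

f = (1/2)^(τ/t½) = (1/2)^(107/41) ≈ 0.1638.
C₀ = D/Vd = 315/105 ≈ 3.000 μg/mL.
Before the 6th dose, 5 doses have been given. Superposition: Cmin = C₀·(f + f² + … + f^5).
≈ 3.000 × (0.1638 + 0.0268 + 0.0044 + 0.0007 + 0.0001) ≈ 3.000 × 0.1958 ≈ 0.587 μg/mL.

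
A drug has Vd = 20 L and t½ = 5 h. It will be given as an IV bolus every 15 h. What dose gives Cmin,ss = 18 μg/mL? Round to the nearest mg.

2520 mg

τ/t½ = 15/5 ≈ 3, so f = (1/2)^(15/5) ≈ 0.125000.
Cmin,ss = (D/Vd)·f/(1−f), so D = Cmin,ss·Vd·(1−f)/f.
D = 18 × 20 × (1−f)/f ≈ 18 × 20 × 7.00000 ≈ 2520.00 mg.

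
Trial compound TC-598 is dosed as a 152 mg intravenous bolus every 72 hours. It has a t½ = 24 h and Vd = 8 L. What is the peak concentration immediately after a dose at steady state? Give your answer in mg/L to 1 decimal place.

The dosing interval is 3 half-lives, so f = 2^(−3) = 0.125.
At steady state, R = 1/(1 − 0.125) = 8/7.
Single-dose peak C₀ = D/Vd = 152/8 = 19 mg/L.
Steady-state peak Cmax,ss = C₀·R = 19 × 8/7 ≈ 21.714 mg/L.

21.7 mg/L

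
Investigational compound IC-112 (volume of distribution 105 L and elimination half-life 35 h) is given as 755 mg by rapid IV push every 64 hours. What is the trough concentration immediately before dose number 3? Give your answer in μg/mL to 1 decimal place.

f = (1/2)^(τ/t½) = (1/2)^(64/35) ≈ 0.2815.
C₀ = D/Vd = 755/105 ≈ 7.190 μg/mL.
Before the 3rd dose, 2 doses have been given. Superposition: Cmin = C₀·(f + f²).
≈ 7.190 × (0.2815 + 0.0792) ≈ 7.190 × 0.3607 ≈ 2.593 μg/mL.

2.6 μg/mL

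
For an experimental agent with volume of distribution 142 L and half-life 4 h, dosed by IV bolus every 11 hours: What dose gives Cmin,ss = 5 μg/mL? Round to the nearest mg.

4066 mg

τ/t½ = 11/4 ≈ 2.75, so f = (1/2)^(11/4) ≈ 0.148651.
Cmin,ss = (D/Vd)·f/(1−f), so D = Cmin,ss·Vd·(1−f)/f.
D = 5 × 142 × (1−f)/f ≈ 5 × 142 × 5.72717 ≈ 4066.29 mg.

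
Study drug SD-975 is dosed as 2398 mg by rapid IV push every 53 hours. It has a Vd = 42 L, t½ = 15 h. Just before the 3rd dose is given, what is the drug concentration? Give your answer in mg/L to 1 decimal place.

f = (1/2)^(τ/t½) = (1/2)^(53/15) ≈ 0.0864.
C₀ = D/Vd = 2398/42 ≈ 57.095 mg/L.
Before the 3rd dose, 2 doses have been given. Superposition: Cmin = C₀·(f + f²).
≈ 57.095 × (0.0864 + 0.0075) ≈ 57.095 × 0.0939 ≈ 5.361 mg/L.

5.4 mg/L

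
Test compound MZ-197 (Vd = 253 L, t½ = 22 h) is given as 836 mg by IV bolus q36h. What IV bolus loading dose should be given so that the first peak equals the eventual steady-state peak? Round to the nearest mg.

1232 mg

f = (1/2)^(36/22) ≈ 0.321666; accumulation ratio R = 1/(1−f) ≈ 1.47420.
Loading dose to hit Cmax,ss on first dose: D_load = D_maint·R ≈ 836 × 1.47420 ≈ 1232.43 mg.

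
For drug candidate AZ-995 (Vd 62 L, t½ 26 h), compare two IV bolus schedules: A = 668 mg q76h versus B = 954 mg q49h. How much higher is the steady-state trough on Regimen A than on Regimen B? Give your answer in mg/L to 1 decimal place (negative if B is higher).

Regimen A: f = (1/2)^(76/26) ≈ 0.1318; Cmin,ss = (668/62)·f/(1−f) ≈ 1.636 mg/L.
Regimen B: f = (1/2)^(49/26) ≈ 0.2708; Cmin,ss = (954/62)·f/(1−f) ≈ 5.714 mg/L.
Difference ≈ 1.636 − 5.714 ≈ -4.078 mg/L.

-4.1 mg/L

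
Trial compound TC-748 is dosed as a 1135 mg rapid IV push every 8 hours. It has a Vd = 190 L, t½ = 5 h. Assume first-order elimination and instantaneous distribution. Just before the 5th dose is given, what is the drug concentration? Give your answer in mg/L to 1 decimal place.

f = (1/2)^(τ/t½) = (1/2)^(8/5) ≈ 0.3299.
C₀ = D/Vd = 1135/190 ≈ 5.974 mg/L.
Before the 5th dose, 4 doses have been given. Superposition: Cmin = C₀·(f + f² + … + f^4).
≈ 5.974 × (0.3299 + 0.1088 + 0.0359 + 0.0118) ≈ 5.974 × 0.4864 ≈ 2.906 mg/L.

2.9 mg/L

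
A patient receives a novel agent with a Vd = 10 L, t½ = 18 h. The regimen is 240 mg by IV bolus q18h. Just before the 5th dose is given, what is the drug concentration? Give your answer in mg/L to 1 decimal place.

22.5 mg/L

f = (1/2)^(τ/t½) = (1/2)^(18/18) ≈ 0.5000.
C₀ = D/Vd = 240/10 ≈ 24.000 mg/L.
Before the 5th dose, 4 doses have been given. Superposition: Cmin = C₀·(f + f² + … + f^4).
≈ 24.000 × (0.5000 + 0.2500 + 0.1250 + 0.0625) ≈ 24.000 × 0.9375 ≈ 22.500 mg/L.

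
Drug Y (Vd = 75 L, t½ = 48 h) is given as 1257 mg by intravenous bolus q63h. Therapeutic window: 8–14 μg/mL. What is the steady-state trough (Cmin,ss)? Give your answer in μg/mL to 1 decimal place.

11.3 μg/mL

k = ln2/t½ = ln2/48 ≈ 0.014441 h⁻¹; fraction remaining f = e^(−kτ) = e^(−0.014441×63) ≈ 0.4026.
Accumulation ratio R = 1/(1 − f) ≈ 1/0.5974 ≈ 1.6739.
Single-dose peak C₀ = D/Vd = 1257/75 ≈ 16.760 μg/mL.
Cmax,ss = C₀/(1 − f) ≈ 16.760/0.5974 ≈ 28.055 μg/mL.
Steady-state trough Cmin,ss = Cmax,ss·f ≈ 28.055 × 0.4026 ≈ 11.295 μg/mL.
Trough 11.3 μg/mL vs MEC 8 μg/mL: adequate.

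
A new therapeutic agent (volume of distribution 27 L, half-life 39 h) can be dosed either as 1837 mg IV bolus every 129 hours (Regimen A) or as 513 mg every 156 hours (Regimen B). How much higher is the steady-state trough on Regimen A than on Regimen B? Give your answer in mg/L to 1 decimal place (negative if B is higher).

6.4 mg/L

Regimen A: f = (1/2)^(129/39) ≈ 0.1010; Cmin,ss = (1837/27)·f/(1−f) ≈ 7.644 mg/L.
Regimen B: f = (1/2)^(156/39) ≈ 0.0625; Cmin,ss = (513/27)·f/(1−f) ≈ 1.267 mg/L.
Difference ≈ 7.644 − 1.267 ≈ 6.377 mg/L.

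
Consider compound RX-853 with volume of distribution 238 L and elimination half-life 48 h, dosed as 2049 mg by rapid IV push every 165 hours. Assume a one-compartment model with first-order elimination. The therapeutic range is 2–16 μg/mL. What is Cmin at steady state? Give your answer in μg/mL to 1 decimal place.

Over one 165-h interval, 165/48 ≈ 3.4375 half-lives elapse, leaving f ≈ 0.0923 of each dose.
Accumulation ratio R = 1/(1 − f) ≈ 1/0.9077 ≈ 1.1017.
Single-dose peak C₀ = D/Vd = 2049/238 ≈ 8.609 μg/mL.
Steady-state peak Cmax,ss = C₀·R ≈ 8.609 × 1.1017 ≈ 9.485 μg/mL.
One interval later, Cmin,ss = Cmax,ss·e^(−kτ) ≈ 9.485 × 0.0923 ≈ 0.875 μg/mL.
Trough 0.9 μg/mL vs MEC 2 μg/mL: subtherapeutic.

0.9 μg/mL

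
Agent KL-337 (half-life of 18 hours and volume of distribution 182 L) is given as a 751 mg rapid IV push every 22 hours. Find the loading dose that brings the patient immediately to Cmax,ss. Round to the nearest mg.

f = (1/2)^(22/18) ≈ 0.428622; accumulation ratio R = 1/(1−f) ≈ 1.75015.
Loading dose to hit Cmax,ss on first dose: D_load = D_maint·R ≈ 751 × 1.75015 ≈ 1314.36 mg.

1314 mg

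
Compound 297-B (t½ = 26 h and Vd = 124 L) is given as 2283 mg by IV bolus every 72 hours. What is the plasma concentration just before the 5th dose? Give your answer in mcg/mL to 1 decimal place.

3.2 mcg/mL

f = (1/2)^(τ/t½) = (1/2)^(72/26) ≈ 0.1467.
C₀ = D/Vd = 2283/124 ≈ 18.411 mcg/mL.
Before the 5th dose, 4 doses have been given. Superposition: Cmin = C₀·(f + f² + … + f^4).
≈ 18.411 × (0.1467 + 0.0215 + 0.0032 + 0.0005) ≈ 18.411 × 0.1719 ≈ 3.165 mcg/mL.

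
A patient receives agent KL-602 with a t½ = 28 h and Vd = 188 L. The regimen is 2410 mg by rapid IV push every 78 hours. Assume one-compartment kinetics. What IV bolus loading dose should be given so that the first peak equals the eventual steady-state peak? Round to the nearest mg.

2819 mg

f = (1/2)^(78/28) ≈ 0.145016; accumulation ratio R = 1/(1−f) ≈ 1.16961.
Loading dose to hit Cmax,ss on first dose: D_load = D_maint·R ≈ 2410 × 1.16961 ≈ 2818.76 mg.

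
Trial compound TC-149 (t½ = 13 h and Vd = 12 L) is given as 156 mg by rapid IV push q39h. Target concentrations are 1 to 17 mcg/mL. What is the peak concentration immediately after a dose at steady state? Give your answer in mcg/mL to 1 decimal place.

14.9 mcg/mL

The dosing interval is 3 half-lives, so f = 2^(−3) = 0.125.
Accumulation ratio R = 1/(1 − f) = 1/0.875 = 8/7.
Single-dose peak C₀ = D/Vd = 156/12 = 13 mcg/mL.
Steady-state peak Cmax,ss = C₀·R = 13 × 8/7 ≈ 14.857 mcg/mL.
Peak 14.9 mcg/mL vs MTC 17 mcg/mL: below toxic threshold.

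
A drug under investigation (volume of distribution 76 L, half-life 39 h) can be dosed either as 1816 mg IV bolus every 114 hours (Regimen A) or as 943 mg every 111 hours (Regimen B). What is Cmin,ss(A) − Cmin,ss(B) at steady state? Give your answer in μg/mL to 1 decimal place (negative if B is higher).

Regimen A: f = (1/2)^(114/39) ≈ 0.1318; Cmin,ss = (1816/76)·f/(1−f) ≈ 3.627 μg/mL.
Regimen B: f = (1/2)^(111/39) ≈ 0.1391; Cmin,ss = (943/76)·f/(1−f) ≈ 2.005 μg/mL.
Difference ≈ 3.627 − 2.005 ≈ 1.622 μg/mL.

1.6 μg/mL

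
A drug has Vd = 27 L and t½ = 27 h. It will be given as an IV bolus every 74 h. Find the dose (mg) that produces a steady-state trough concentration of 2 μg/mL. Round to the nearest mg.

τ/t½ = 74/27 ≈ 2.7407, so f = (1/2)^(74/27) ≈ 0.149608.
Cmin,ss = (D/Vd)·f/(1−f), so D = Cmin,ss·Vd·(1−f)/f.
D = 2 × 27 × (1−f)/f ≈ 2 × 27 × 5.68413 ≈ 306.94 mg.

307 mg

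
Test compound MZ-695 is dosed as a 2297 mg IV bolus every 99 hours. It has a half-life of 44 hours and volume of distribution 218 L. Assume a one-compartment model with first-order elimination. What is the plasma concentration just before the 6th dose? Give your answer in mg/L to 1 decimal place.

f = (1/2)^(τ/t½) = (1/2)^(99/44) ≈ 0.2102.
C₀ = D/Vd = 2297/218 ≈ 10.537 mg/L.
Before the 6th dose, 5 doses have been given. Superposition: Cmin = C₀·(f + f² + … + f^5).
≈ 10.537 × (0.2102 + 0.0442 + 0.0093 + 0.0020 + 0.0004) ≈ 10.537 × 0.2661 ≈ 2.804 mg/L.

2.8 mg/L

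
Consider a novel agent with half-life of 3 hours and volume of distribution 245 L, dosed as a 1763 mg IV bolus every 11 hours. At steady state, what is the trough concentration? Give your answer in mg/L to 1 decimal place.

0.6 mg/L

τ/t½ = 11/3 ≈ 3.6667, so fraction remaining f = (1/2)^(11/3) ≈ 0.0787.
Each bolus raises the concentration by D/Vd = 1763/245 ≈ 7.196 mg/L.
Steady-state trough Cmin,ss = C₀·f/(1−f) ≈ 7.196 × 0.0787/0.9213 ≈ 0.615 mg/L.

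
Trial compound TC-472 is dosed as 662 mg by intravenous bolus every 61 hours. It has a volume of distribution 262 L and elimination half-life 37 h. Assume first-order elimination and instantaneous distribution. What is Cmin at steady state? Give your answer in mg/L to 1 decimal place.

τ/t½ = 61/37 ≈ 1.6486, so fraction remaining f = (1/2)^(61/37) ≈ 0.3189.
Accumulation ratio R = 1/(1 − f) ≈ 1/0.6811 ≈ 1.4682.
Each bolus raises the concentration by D/Vd = 662/262 ≈ 2.527 mg/L.
Steady-state peak Cmax,ss = C₀·R ≈ 2.527 × 1.4682 ≈ 3.710 mg/L.
Steady-state trough Cmin,ss = Cmax,ss·f ≈ 3.710 × 0.3189 ≈ 1.183 mg/L.

1.2 mg/L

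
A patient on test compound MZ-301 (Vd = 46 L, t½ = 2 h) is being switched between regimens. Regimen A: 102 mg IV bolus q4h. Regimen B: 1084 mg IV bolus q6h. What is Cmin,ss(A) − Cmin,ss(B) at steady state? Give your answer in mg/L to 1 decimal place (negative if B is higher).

-2.6 mg/L

Regimen A: f = (1/2)^(4/2) ≈ 0.2500; Cmin,ss = (102/46)·f/(1−f) ≈ 0.739 mg/L.
Regimen B: f = (1/2)^(6/2) ≈ 0.1250; Cmin,ss = (1084/46)·f/(1−f) ≈ 3.366 mg/L.
Difference ≈ 0.739 − 3.366 ≈ -2.627 mg/L.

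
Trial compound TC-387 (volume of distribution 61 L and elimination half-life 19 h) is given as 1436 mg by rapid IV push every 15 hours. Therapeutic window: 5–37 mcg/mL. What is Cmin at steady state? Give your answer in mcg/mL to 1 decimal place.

32.3 mcg/mL

τ/t½ = 15/19 ≈ 0.78947, so fraction remaining f = (1/2)^(15/19) ≈ 0.5786.
Accumulation ratio R = 1/(1 − f) ≈ 1/0.4214 ≈ 2.3730.
Single-dose peak C₀ = D/Vd = 1436/61 ≈ 23.541 mcg/mL.
Cmax,ss = C₀/(1 − f) ≈ 23.541/0.4214 ≈ 55.864 mcg/mL.
One interval later, Cmin,ss = Cmax,ss·e^(−kτ) ≈ 55.864 × 0.5786 ≈ 32.323 mcg/mL.
Trough 32.3 mcg/mL vs MEC 5 mcg/mL: adequate.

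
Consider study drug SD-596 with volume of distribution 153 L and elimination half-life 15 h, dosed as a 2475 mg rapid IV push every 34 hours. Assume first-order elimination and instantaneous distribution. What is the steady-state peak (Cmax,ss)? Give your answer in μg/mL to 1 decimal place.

20.4 μg/mL

k = ln2/t½ = ln2/15 ≈ 0.046210 h⁻¹; fraction remaining f = e^(−kτ) = e^(−0.046210×34) ≈ 0.2078.
At steady state, accumulation factor R = 1/(1 − e^(−kτ)) ≈ 1.2623.
Each bolus raises the concentration by D/Vd = 2475/153 ≈ 16.176 μg/mL.
Steady-state peak Cmax,ss = C₀·R ≈ 16.176 × 1.2623 ≈ 20.419 μg/mL.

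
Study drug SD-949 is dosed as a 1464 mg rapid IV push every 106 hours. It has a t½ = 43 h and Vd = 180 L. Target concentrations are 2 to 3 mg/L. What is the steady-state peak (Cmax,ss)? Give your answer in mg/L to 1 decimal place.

9.9 mg/L

k = ln2/t½ = ln2/43 ≈ 0.016120 h⁻¹; fraction remaining f = e^(−kτ) = e^(−0.016120×106) ≈ 0.1811.
At steady state, accumulation factor R = 1/(1 − e^(−kτ)) ≈ 1.2212.
Each bolus raises the concentration by D/Vd = 1464/180 ≈ 8.133 mg/L.
Steady-state peak Cmax,ss = C₀·R ≈ 8.133 × 1.2212 ≈ 9.932 mg/L.
Peak 9.9 mg/L vs MTC 3 mg/L: exceeds toxic threshold.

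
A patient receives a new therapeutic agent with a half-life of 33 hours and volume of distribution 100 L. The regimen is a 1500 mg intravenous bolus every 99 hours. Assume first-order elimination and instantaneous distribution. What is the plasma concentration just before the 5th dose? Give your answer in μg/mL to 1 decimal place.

f = (1/2)^(τ/t½) = (1/2)^(99/33) ≈ 0.1250.
C₀ = D/Vd = 1500/100 ≈ 15.000 μg/mL.
Before the 5th dose, 4 doses have been given. Superposition: Cmin = C₀·(f + f² + … + f^4).
≈ 15.000 × (0.1250 + 0.0156 + 0.0020 + 0.0002) ≈ 15.000 × 0.1428 ≈ 2.142 μg/mL.

2.1 μg/mL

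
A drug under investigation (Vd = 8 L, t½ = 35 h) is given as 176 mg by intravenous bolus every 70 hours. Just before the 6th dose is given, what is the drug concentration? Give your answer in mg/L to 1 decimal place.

7.3 mg/L

f = (1/2)^(τ/t½) = (1/2)^(70/35) ≈ 0.2500.
C₀ = D/Vd = 176/8 ≈ 22.000 mg/L.
Before the 6th dose, 5 doses have been given. Superposition: Cmin = C₀·(f + f² + … + f^5).
≈ 22.000 × (0.2500 + 0.0625 + 0.0156 + 0.0039 + 0.0010) ≈ 22.000 × 0.3330 ≈ 7.326 mg/L.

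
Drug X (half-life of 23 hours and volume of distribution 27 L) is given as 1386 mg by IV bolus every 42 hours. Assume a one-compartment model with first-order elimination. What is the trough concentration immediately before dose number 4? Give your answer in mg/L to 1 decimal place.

f = (1/2)^(τ/t½) = (1/2)^(42/23) ≈ 0.2820.
C₀ = D/Vd = 1386/27 ≈ 51.333 mg/L.
Before the 4th dose, 3 doses have been given. Superposition: Cmin = C₀·(f + f² + … + f^3).
≈ 51.333 × (0.2820 + 0.0795 + 0.0224) ≈ 51.333 × 0.3839 ≈ 19.707 mg/L.

19.7 mg/L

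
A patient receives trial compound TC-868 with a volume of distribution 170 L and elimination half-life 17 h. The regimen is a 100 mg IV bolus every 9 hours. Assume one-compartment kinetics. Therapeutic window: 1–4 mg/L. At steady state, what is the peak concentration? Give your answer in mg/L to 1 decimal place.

1.9 mg/L

Over one 9-h interval, 9/17 ≈ 0.52941 half-lives elapse, leaving f ≈ 0.6928 of each dose.
Accumulation ratio R = 1/(1 − f) ≈ 1/0.3072 ≈ 3.2552.
Each bolus raises the concentration by D/Vd = 100/170 ≈ 0.588 mg/L.
Steady-state peak Cmax,ss = C₀·R ≈ 0.588 × 3.2552 ≈ 1.914 mg/L.
Peak 1.9 mg/L vs MTC 4 mg/L: below toxic threshold.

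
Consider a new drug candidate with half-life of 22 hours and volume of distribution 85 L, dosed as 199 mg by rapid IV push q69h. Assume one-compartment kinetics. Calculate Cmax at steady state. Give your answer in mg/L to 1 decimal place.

2.6 mg/L

Over one 69-h interval, 69/22 ≈ 3.1364 half-lives elapse, leaving f ≈ 0.1137 of each dose.
At steady state, accumulation factor R = 1/(1 − e^(−kτ)) ≈ 1.1283.
Each bolus raises the concentration by D/Vd = 199/85 ≈ 2.341 mg/L.
Steady-state peak Cmax,ss = C₀·R ≈ 2.341 × 1.1283 ≈ 2.641 mg/L.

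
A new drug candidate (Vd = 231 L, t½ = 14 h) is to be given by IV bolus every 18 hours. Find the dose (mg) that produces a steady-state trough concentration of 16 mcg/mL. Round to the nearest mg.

5315 mg

τ/t½ = 18/14 ≈ 1.2857, so f = (1/2)^(18/14) ≈ 0.410168.
Cmin,ss = (D/Vd)·f/(1−f), so D = Cmin,ss·Vd·(1−f)/f.
D = 16 × 231 × (1−f)/f ≈ 16 × 231 × 1.43803 ≈ 5314.96 mg.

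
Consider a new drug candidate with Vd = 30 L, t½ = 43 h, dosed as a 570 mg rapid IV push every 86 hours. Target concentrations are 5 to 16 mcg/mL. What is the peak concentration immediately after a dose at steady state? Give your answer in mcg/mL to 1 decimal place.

25.3 mcg/mL

τ = 86 h = 2 half-lives, so f = (1/2)^2 = 0.25.
At steady state, R = 1/(1 − 0.25) = 4/3.
Single-dose peak C₀ = D/Vd = 570/30 = 19 mcg/mL.
Steady-state peak Cmax,ss = C₀·R = 19 × 4/3 ≈ 25.333 mcg/mL.
Peak 25.3 mcg/mL vs MTC 16 mcg/mL: exceeds toxic threshold.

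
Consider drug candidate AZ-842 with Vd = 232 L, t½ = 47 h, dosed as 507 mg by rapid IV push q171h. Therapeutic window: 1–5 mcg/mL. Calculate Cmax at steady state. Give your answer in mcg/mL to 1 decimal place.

τ/t½ = 171/47 ≈ 3.6383, so fraction remaining f = (1/2)^(171/47) ≈ 0.0803.
Accumulation ratio R = 1/(1 − f) ≈ 1/0.9197 ≈ 1.0873.
Each bolus raises the concentration by D/Vd = 507/232 ≈ 2.185 mcg/mL.
Steady-state peak Cmax,ss = C₀·R ≈ 2.185 × 1.0873 ≈ 2.376 mcg/mL.
Peak 2.4 mcg/mL vs MTC 5 mcg/mL: below toxic threshold.

2.4 mcg/mL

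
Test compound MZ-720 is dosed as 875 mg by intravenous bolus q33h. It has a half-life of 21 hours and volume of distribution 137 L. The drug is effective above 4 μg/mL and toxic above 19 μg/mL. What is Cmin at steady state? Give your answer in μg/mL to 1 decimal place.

3.2 μg/mL

k = ln2/t½ = ln2/21 ≈ 0.033007 h⁻¹; fraction remaining f = e^(−kτ) = e^(−0.033007×33) ≈ 0.3365.
Single-dose peak C₀ = D/Vd = 875/137 ≈ 6.387 μg/mL.
Steady-state trough Cmin,ss = C₀·f/(1−f) ≈ 6.387 × 0.3365/0.6635 ≈ 3.239 μg/mL.
Trough 3.2 μg/mL vs MEC 4 μg/mL: subtherapeutic.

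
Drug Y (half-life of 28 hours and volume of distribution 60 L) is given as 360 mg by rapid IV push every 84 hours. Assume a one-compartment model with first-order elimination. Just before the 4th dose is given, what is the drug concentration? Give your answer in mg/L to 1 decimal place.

0.9 mg/L

f = (1/2)^(τ/t½) = (1/2)^(84/28) ≈ 0.1250.
C₀ = D/Vd = 360/60 ≈ 6.000 mg/L.
Before the 4th dose, 3 doses have been given. Superposition: Cmin = C₀·(f + f² + … + f^3).
≈ 6.000 × (0.1250 + 0.0156 + 0.0020) ≈ 6.000 × 0.1426 ≈ 0.856 mg/L.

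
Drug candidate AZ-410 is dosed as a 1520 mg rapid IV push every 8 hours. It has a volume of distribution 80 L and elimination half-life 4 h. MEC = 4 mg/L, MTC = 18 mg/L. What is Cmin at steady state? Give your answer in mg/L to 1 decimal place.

6.3 mg/L

τ = 8 h = 2 half-lives, so f = (1/2)^2 = 0.25.
At steady state, R = 1/(1 − 0.25) = 4/3.
Single-dose peak C₀ = D/Vd = 1520/80 = 19 mg/L.
Steady-state peak Cmax,ss = C₀·R = 19 × 4/3 ≈ 25.333 mg/L.
Steady-state trough Cmin,ss = Cmax,ss·f ≈ 25.333 × 0.25 ≈ 6.333 mg/L.
Trough 6.3 mg/L vs MEC 4 mg/L: adequate.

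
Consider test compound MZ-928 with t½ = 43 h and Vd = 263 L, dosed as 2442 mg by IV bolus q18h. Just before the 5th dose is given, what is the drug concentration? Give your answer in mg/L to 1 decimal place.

f = (1/2)^(τ/t½) = (1/2)^(18/43) ≈ 0.7481.
C₀ = D/Vd = 2442/263 ≈ 9.285 mg/L.
Before the 5th dose, 4 doses have been given. Superposition: Cmin = C₀·(f + f² + … + f^4).
≈ 9.285 × (0.7481 + 0.5597 + 0.4187 + 0.3132) ≈ 9.285 × 2.0397 ≈ 18.939 mg/L.

18.9 mg/L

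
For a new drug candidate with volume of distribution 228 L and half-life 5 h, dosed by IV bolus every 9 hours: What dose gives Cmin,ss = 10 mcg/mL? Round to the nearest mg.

τ/t½ = 9/5 ≈ 1.8, so f = (1/2)^(9/5) ≈ 0.287175.
Cmin,ss = (D/Vd)·f/(1−f), so D = Cmin,ss·Vd·(1−f)/f.
D = 10 × 228 × (1−f)/f ≈ 10 × 228 × 2.48220 ≈ 5659.42 mg.

5659 mg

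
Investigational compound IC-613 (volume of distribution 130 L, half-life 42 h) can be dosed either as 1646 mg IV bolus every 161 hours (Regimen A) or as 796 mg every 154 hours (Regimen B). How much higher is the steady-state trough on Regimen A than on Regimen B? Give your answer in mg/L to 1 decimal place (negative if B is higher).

0.4 mg/L

Regimen A: f = (1/2)^(161/42) ≈ 0.0702; Cmin,ss = (1646/130)·f/(1−f) ≈ 0.956 mg/L.
Regimen B: f = (1/2)^(154/42) ≈ 0.0787; Cmin,ss = (796/130)·f/(1−f) ≈ 0.523 mg/L.
Difference ≈ 0.956 − 0.523 ≈ 0.433 mg/L.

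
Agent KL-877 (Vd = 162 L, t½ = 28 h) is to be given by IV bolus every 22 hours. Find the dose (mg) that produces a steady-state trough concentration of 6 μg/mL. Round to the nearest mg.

704 mg

τ/t½ = 22/28 ≈ 0.78571, so f = (1/2)^(22/28) ≈ 0.580065.
Cmin,ss = (D/Vd)·f/(1−f), so D = Cmin,ss·Vd·(1−f)/f.
D = 6 × 162 × (1−f)/f ≈ 6 × 162 × 0.72394 ≈ 703.67 mg.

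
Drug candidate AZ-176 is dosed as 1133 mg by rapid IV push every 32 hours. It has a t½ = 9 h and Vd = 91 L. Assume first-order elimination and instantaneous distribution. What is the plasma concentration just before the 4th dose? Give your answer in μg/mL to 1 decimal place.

f = (1/2)^(τ/t½) = (1/2)^(32/9) ≈ 0.0850.
C₀ = D/Vd = 1133/91 ≈ 12.451 μg/mL.
Before the 4th dose, 3 doses have been given. Superposition: Cmin = C₀·(f + f² + … + f^3).
≈ 12.451 × (0.0850 + 0.0072 + 0.0006) ≈ 12.451 × 0.0928 ≈ 1.155 μg/mL.

1.2 μg/mL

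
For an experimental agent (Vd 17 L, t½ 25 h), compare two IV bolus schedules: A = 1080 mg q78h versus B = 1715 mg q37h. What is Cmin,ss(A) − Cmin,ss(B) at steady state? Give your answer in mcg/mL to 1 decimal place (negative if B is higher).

Regimen A: f = (1/2)^(78/25) ≈ 0.1150; Cmin,ss = (1080/17)·f/(1−f) ≈ 8.255 mcg/mL.
Regimen B: f = (1/2)^(37/25) ≈ 0.3585; Cmin,ss = (1715/17)·f/(1−f) ≈ 56.378 mcg/mL.
Difference ≈ 8.255 − 56.378 ≈ -48.123 mcg/mL.

-48.1 mcg/mL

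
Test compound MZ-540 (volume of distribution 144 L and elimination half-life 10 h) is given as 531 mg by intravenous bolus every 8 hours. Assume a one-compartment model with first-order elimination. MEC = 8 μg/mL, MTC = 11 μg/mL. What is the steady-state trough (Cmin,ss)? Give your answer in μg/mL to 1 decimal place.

5.0 μg/mL

k = ln2/t½ = ln2/10 ≈ 0.069315 h⁻¹; fraction remaining f = e^(−kτ) = e^(−0.069315×8) ≈ 0.5743.
At steady state, accumulation factor R = 1/(1 − e^(−kτ)) ≈ 2.3491.
Each bolus raises the concentration by D/Vd = 531/144 ≈ 3.688 μg/mL.
Steady-state peak Cmax,ss = C₀·R ≈ 3.688 × 2.3491 ≈ 8.663 μg/mL.
Steady-state trough Cmin,ss = Cmax,ss·f ≈ 8.663 × 0.5743 ≈ 4.975 μg/mL.
Trough 5.0 μg/mL vs MEC 8 μg/mL: subtherapeutic.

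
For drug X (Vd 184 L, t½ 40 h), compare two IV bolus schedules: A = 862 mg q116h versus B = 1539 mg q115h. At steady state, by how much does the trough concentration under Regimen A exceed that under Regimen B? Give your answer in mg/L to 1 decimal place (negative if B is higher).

-0.6 mg/L

Regimen A: f = (1/2)^(116/40) ≈ 0.1340; Cmin,ss = (862/184)·f/(1−f) ≈ 0.725 mg/L.
Regimen B: f = (1/2)^(115/40) ≈ 0.1363; Cmin,ss = (1539/184)·f/(1−f) ≈ 1.320 mg/L.
Difference ≈ 0.725 − 1.320 ≈ -0.595 mg/L.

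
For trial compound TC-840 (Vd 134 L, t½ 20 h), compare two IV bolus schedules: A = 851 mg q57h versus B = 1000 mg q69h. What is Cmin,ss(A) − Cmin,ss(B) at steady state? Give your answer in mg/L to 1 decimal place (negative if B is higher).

Regimen A: f = (1/2)^(57/20) ≈ 0.1387; Cmin,ss = (851/134)·f/(1−f) ≈ 1.023 mg/L.
Regimen B: f = (1/2)^(69/20) ≈ 0.0915; Cmin,ss = (1000/134)·f/(1−f) ≈ 0.752 mg/L.
Difference ≈ 1.023 − 0.752 ≈ 0.271 mg/L.

0.3 mg/L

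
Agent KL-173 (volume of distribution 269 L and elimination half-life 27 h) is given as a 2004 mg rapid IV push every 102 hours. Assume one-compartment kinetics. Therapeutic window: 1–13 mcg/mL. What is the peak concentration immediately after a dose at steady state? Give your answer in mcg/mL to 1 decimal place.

8.0 mcg/mL

τ/t½ = 102/27 ≈ 3.7778, so fraction remaining f = (1/2)^(102/27) ≈ 0.0729.
Accumulation ratio R = 1/(1 − f) ≈ 1/0.9271 ≈ 1.0786.
Each bolus raises the concentration by D/Vd = 2004/269 ≈ 7.450 mcg/mL.
Steady-state peak Cmax,ss = C₀·R ≈ 7.450 × 1.0786 ≈ 8.036 mcg/mL.
Peak 8.0 mcg/mL vs MTC 13 mcg/mL: below toxic threshold.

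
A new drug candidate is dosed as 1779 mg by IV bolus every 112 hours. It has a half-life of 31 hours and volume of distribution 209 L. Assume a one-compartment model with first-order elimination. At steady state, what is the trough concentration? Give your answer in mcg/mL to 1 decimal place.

0.8 mcg/mL

k = ln2/t½ = ln2/31 ≈ 0.022360 h⁻¹; fraction remaining f = e^(−kτ) = e^(−0.022360×112) ≈ 0.0817.
Accumulation ratio R = 1/(1 − f) ≈ 1/0.9183 ≈ 1.0890.
Each bolus raises the concentration by D/Vd = 1779/209 ≈ 8.512 mcg/mL.
Cmax,ss = C₀/(1 − f) ≈ 8.512/0.9183 ≈ 9.269 mcg/mL.
Steady-state trough Cmin,ss = Cmax,ss·f ≈ 9.269 × 0.0817 ≈ 0.757 mcg/mL.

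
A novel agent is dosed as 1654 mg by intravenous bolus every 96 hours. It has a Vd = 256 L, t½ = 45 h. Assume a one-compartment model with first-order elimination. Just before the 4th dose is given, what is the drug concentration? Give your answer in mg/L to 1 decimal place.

f = (1/2)^(τ/t½) = (1/2)^(96/45) ≈ 0.2279.
C₀ = D/Vd = 1654/256 ≈ 6.461 mg/L.
Before the 4th dose, 3 doses have been given. Superposition: Cmin = C₀·(f + f² + … + f^3).
≈ 6.461 × (0.2279 + 0.0519 + 0.0118) ≈ 6.461 × 0.2916 ≈ 1.884 mg/L.

1.9 mg/L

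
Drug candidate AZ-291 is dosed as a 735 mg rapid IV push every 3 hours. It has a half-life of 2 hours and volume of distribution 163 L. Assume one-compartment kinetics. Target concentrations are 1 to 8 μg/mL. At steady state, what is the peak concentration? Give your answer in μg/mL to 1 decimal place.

7.0 μg/mL

Over one 3-h interval, 3/2 ≈ 1.5 half-lives elapse, leaving f ≈ 0.3536 of each dose.
At steady state, accumulation factor R = 1/(1 − e^(−kτ)) ≈ 1.5470.
Each bolus raises the concentration by D/Vd = 735/163 ≈ 4.509 μg/mL.
Cmax,ss = C₀/(1 − f) ≈ 4.509/0.6464 ≈ 6.976 μg/mL.
Peak 7.0 μg/mL vs MTC 8 μg/mL: below toxic threshold.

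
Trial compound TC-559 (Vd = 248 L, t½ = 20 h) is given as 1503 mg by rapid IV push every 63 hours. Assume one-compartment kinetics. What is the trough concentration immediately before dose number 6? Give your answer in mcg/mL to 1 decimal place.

f = (1/2)^(τ/t½) = (1/2)^(63/20) ≈ 0.1127.
C₀ = D/Vd = 1503/248 ≈ 6.060 mcg/mL.
Before the 6th dose, 5 doses have been given. Superposition: Cmin = C₀·(f + f² + … + f^5).
≈ 6.060 × (0.1127 + 0.0127 + 0.0014 + 0.0002 + 0.0000) ≈ 6.060 × 0.1270 ≈ 0.770 mcg/mL.

0.8 mcg/mL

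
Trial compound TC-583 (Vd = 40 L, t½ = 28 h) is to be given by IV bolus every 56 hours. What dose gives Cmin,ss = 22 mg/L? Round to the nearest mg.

τ/t½ = 56/28 ≈ 2, so f = (1/2)^(56/28) ≈ 0.250000.
Cmin,ss = (D/Vd)·f/(1−f), so D = Cmin,ss·Vd·(1−f)/f.
D = 22 × 40 × (1−f)/f ≈ 22 × 40 × 3.00000 ≈ 2640.00 mg.

2640 mg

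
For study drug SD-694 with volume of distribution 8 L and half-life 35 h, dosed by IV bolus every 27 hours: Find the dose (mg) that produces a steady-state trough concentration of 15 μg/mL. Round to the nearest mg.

τ/t½ = 27/35 ≈ 0.77143, so f = (1/2)^(27/35) ≈ 0.585837.
Cmin,ss = (D/Vd)·f/(1−f), so D = Cmin,ss·Vd·(1−f)/f.
D = 15 × 8 × (1−f)/f ≈ 15 × 8 × 0.70696 ≈ 84.84 mg.

85 mg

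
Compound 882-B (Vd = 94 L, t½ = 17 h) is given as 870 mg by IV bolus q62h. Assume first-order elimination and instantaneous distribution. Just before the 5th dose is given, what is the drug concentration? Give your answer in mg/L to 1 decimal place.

0.8 mg/L

f = (1/2)^(τ/t½) = (1/2)^(62/17) ≈ 0.0798.
C₀ = D/Vd = 870/94 ≈ 9.255 mg/L.
Before the 5th dose, 4 doses have been given. Superposition: Cmin = C₀·(f + f² + … + f^4).
≈ 9.255 × (0.0798 + 0.0064 + 0.0005 + 0.0000) ≈ 9.255 × 0.0867 ≈ 0.802 mg/L.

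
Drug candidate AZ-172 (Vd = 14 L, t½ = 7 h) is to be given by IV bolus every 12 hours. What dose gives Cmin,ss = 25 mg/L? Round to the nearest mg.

798 mg

τ/t½ = 12/7 ≈ 1.7143, so f = (1/2)^(12/7) ≈ 0.304753.
Cmin,ss = (D/Vd)·f/(1−f), so D = Cmin,ss·Vd·(1−f)/f.
D = 25 × 14 × (1−f)/f ≈ 25 × 14 × 2.28135 ≈ 798.47 mg.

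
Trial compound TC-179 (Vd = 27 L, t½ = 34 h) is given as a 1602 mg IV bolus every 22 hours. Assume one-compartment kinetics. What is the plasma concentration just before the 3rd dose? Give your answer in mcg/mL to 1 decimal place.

f = (1/2)^(τ/t½) = (1/2)^(22/34) ≈ 0.6386.
C₀ = D/Vd = 1602/27 ≈ 59.333 mcg/mL.
Before the 3rd dose, 2 doses have been given. Superposition: Cmin = C₀·(f + f²).
≈ 59.333 × (0.6386 + 0.4078) ≈ 59.333 × 1.0464 ≈ 62.086 mcg/mL.

62.1 mcg/mL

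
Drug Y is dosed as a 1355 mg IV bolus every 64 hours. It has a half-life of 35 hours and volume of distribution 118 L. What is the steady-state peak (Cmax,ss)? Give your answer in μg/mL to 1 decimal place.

16.0 μg/mL

k = ln2/t½ = ln2/35 ≈ 0.019804 h⁻¹; fraction remaining f = e^(−kτ) = e^(−0.019804×64) ≈ 0.2815.
At steady state, accumulation factor R = 1/(1 − e^(−kτ)) ≈ 1.3918.
Single-dose peak C₀ = D/Vd = 1355/118 ≈ 11.483 μg/mL.
Steady-state peak Cmax,ss = C₀·R ≈ 11.483 × 1.3918 ≈ 15.982 μg/mL.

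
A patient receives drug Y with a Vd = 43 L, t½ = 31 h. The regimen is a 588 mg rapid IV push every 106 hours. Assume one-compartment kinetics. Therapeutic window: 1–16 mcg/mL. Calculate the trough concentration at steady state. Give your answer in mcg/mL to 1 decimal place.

Over one 106-h interval, 106/31 ≈ 3.4194 half-lives elapse, leaving f ≈ 0.0935 of each dose.
At steady state, accumulation factor R = 1/(1 − e^(−kτ)) ≈ 1.1031.
Each bolus raises the concentration by D/Vd = 588/43 ≈ 13.674 mcg/mL.
Cmax,ss = C₀/(1 − f) ≈ 13.674/0.9065 ≈ 15.084 mcg/mL.
Steady-state trough Cmin,ss = Cmax,ss·f ≈ 15.084 × 0.0935 ≈ 1.410 mcg/mL.
Trough 1.4 mcg/mL vs MEC 1 mcg/mL: adequate.

1.4 mcg/mL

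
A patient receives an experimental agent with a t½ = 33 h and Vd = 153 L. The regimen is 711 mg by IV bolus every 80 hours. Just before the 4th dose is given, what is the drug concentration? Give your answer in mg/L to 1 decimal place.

1.1 mg/L

f = (1/2)^(τ/t½) = (1/2)^(80/33) ≈ 0.1863.
C₀ = D/Vd = 711/153 ≈ 4.647 mg/L.
Before the 4th dose, 3 doses have been given. Superposition: Cmin = C₀·(f + f² + … + f^3).
≈ 4.647 × (0.1863 + 0.0347 + 0.0065) ≈ 4.647 × 0.2275 ≈ 1.057 mg/L.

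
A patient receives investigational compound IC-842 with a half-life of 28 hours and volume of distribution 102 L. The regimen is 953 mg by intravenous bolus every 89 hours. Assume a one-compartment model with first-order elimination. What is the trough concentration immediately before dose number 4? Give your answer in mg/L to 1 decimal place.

1.2 mg/L

f = (1/2)^(τ/t½) = (1/2)^(89/28) ≈ 0.1104.
C₀ = D/Vd = 953/102 ≈ 9.343 mg/L.
Before the 4th dose, 3 doses have been given. Superposition: Cmin = C₀·(f + f² + … + f^3).
≈ 9.343 × (0.1104 + 0.0122 + 0.0013) ≈ 9.343 × 0.1239 ≈ 1.158 mg/L.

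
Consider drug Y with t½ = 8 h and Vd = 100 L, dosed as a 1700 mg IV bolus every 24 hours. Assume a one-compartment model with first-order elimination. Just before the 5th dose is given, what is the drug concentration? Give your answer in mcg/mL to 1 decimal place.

2.4 mcg/mL

f = (1/2)^(τ/t½) = (1/2)^(24/8) ≈ 0.1250.
C₀ = D/Vd = 1700/100 ≈ 17.000 mcg/mL.
Before the 5th dose, 4 doses have been given. Superposition: Cmin = C₀·(f + f² + … + f^4).
≈ 17.000 × (0.1250 + 0.0156 + 0.0020 + 0.0002) ≈ 17.000 × 0.1428 ≈ 2.428 mcg/mL.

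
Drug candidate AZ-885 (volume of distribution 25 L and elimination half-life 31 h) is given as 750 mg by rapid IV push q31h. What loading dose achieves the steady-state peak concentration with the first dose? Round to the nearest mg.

1500 mg

f = (1/2)^(31/31) ≈ 0.500000; accumulation ratio R = 1/(1−f) ≈ 2.00000.
Loading dose to hit Cmax,ss on first dose: D_load = D_maint·R ≈ 750 × 2.00000 ≈ 1500.00 mg.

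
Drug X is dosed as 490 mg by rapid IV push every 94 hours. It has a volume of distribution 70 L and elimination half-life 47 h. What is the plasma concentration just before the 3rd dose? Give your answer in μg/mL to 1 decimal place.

2.2 μg/mL

f = (1/2)^(τ/t½) = (1/2)^(94/47) ≈ 0.2500.
C₀ = D/Vd = 490/70 ≈ 7.000 μg/mL.
Before the 3rd dose, 2 doses have been given. Superposition: Cmin = C₀·(f + f²).
≈ 7.000 × (0.2500 + 0.0625) ≈ 7.000 × 0.3125 ≈ 2.188 μg/mL.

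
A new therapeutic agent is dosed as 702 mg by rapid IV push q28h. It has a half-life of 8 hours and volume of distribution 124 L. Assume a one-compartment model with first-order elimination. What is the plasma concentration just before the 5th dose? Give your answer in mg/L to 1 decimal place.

f = (1/2)^(τ/t½) = (1/2)^(28/8) ≈ 0.0884.
C₀ = D/Vd = 702/124 ≈ 5.661 mg/L.
Before the 5th dose, 4 doses have been given. Superposition: Cmin = C₀·(f + f² + … + f^4).
≈ 5.661 × (0.0884 + 0.0078 + 0.0007 + 0.0001) ≈ 5.661 × 0.0970 ≈ 0.549 mg/L.

0.5 mg/L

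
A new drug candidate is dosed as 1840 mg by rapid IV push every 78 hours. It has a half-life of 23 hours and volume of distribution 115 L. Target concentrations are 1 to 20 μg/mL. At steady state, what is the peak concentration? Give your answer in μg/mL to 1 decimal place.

Over one 78-h interval, 78/23 ≈ 3.3913 half-lives elapse, leaving f ≈ 0.0953 of each dose.
Accumulation ratio R = 1/(1 − f) ≈ 1/0.9047 ≈ 1.1053.
Single-dose peak C₀ = D/Vd = 1840/115 ≈ 16.000 μg/mL.
Steady-state peak Cmax,ss = C₀·R ≈ 16.000 × 1.1053 ≈ 17.685 μg/mL.
Peak 17.7 μg/mL vs MTC 20 μg/mL: below toxic threshold.

17.7 μg/mL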